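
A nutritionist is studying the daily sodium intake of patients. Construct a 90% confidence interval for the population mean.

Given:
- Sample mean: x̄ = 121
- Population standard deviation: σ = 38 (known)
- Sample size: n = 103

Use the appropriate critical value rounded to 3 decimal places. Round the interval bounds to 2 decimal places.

The population standard deviation σ is known, so use a z-interval (standard normal critical value).

For 90% confidence, z* = 1.645 (from standard normal table)

Standard error: SE = σ/√n = 38/√103 = 3.744251

Margin of error: E = z* × SE = 1.645 × 3.744251 = 6.1593

Z-interval: x̄ ± E = 121 ± 6.1593 = (114.8407, 127.1593)

Rounded to 2 decimal places:

(114.84, 127.16)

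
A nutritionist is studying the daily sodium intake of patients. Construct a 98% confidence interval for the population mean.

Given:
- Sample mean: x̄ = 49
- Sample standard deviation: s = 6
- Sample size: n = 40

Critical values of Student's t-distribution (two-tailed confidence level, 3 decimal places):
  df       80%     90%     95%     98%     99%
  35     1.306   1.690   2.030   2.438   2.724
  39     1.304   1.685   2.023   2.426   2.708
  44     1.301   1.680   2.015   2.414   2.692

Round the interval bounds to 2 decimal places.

The population standard deviation σ is unknown (only the sample standard deviation s is given), so use a t-interval with df = n - 1 = 40 - 1 = 39.

For 98% confidence with df = 39, t* = 2.426 (from t-table)

Standard error: SE = s/√n = 6/√40 = 0.948683

Margin of error: E = t* × SE = 2.426 × 0.948683 = 2.3015

T-interval: x̄ ± E = 49 ± 2.3015 = (46.6985, 51.3015)

Rounded to 2 decimal places:

(46.70, 51.30)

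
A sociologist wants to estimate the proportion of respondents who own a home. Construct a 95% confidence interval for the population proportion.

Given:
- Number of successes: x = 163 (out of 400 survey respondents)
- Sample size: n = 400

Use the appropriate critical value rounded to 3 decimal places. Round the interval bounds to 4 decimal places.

Sample proportion: p̂ = 163/400 = 0.407500

Check conditions for normal approximation:
  np̂ = 163 ≥ 10 ✓
  n(1-p̂) = 237 ≥ 10 ✓

The sample is large enough, so use a z-interval (normal approximation) for the proportion.

For 95% confidence, z* = 1.96 (from standard normal table)

Standard error: SE = √(p̂(1-p̂)/n) = √(0.407500×0.592500/400) = 0.02456846

Margin of error: E = z* × SE = 1.96 × 0.02456846 = 0.048154

Z-interval: p̂ ± E = 0.407500 ± 0.048154 = (0.359346, 0.455654)

Rounded to 4 decimal places:

(0.3593, 0.4557)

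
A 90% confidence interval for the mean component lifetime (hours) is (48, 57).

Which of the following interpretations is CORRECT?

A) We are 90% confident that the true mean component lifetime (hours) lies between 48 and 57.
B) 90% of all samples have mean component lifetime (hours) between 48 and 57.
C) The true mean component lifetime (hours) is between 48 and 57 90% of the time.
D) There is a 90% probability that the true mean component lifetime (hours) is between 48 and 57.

A confidence interval represents our confidence in the procedure, not a probability statement about the parameter.

Key concept: If we repeated this sampling process many times and computed a 90% CI each time, about 90% of those intervals would contain the true population parameter.

For this specific interval (48, 57):
- Midpoint (point estimate): 52.5
- Margin of error: 4.5

The correct interpretation is the one stating confidence that the true parameter lies in the interval — option A.

A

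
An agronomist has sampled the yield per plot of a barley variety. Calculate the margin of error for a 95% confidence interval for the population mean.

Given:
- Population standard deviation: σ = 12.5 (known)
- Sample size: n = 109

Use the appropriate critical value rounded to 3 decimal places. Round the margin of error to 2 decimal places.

The population standard deviation σ is known, so use the z-interval margin of error formula.

For 95% confidence, z* = 1.96 (from standard normal table)

Margin of error formula for z-interval: E = z* × σ/√n

E = 1.96 × 12.5/√109
  = 1.96 × 1.197283
  = 2.3467

Rounded to 2 decimal places:

2.35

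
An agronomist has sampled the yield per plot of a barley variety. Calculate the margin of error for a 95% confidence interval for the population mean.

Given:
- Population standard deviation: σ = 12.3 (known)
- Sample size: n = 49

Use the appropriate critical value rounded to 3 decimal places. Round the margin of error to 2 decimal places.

The population standard deviation σ is known, so use the z-interval margin of error formula.

For 95% confidence, z* = 1.96 (from standard normal table)

Margin of error formula for z-interval: E = z* × σ/√n

E = 1.96 × 12.3/√49
  = 1.96 × 1.757143
  = 3.4440

Rounded to 2 decimal places:

3.44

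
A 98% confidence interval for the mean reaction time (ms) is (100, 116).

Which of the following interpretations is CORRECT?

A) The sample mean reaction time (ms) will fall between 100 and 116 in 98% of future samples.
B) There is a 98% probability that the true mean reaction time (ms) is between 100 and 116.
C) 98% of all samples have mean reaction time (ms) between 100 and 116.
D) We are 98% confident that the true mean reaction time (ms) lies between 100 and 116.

A confidence interval represents our confidence in the procedure, not a probability statement about the parameter.

Key concept: If we repeated this sampling process many times and computed a 98% CI each time, about 98% of those intervals would contain the true population parameter.

For this specific interval (100, 116):
- Midpoint (point estimate): 108
- Margin of error: 8

The correct interpretation is the one stating confidence that the true parameter lies in the interval — option D.

D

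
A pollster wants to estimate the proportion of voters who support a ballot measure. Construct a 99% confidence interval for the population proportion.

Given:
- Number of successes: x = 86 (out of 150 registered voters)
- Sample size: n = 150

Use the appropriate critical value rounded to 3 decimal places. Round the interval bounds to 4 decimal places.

Sample proportion: p̂ = 86/150 = 0.573333

Check conditions for normal approximation:
  np̂ = 86 ≥ 10 ✓
  n(1-p̂) = 64 ≥ 10 ✓

The sample is large enough, so use a z-interval (normal approximation) for the proportion.

For 99% confidence, z* = 2.576 (from standard normal table)

Standard error: SE = √(p̂(1-p̂)/n) = √(0.573333×0.426667/150) = 0.04038335

Margin of error: E = z* × SE = 2.576 × 0.04038335 = 0.104028

Z-interval: p̂ ± E = 0.573333 ± 0.104028 = (0.469306, 0.677361)

Rounded to 4 decimal places:

(0.4693, 0.6774)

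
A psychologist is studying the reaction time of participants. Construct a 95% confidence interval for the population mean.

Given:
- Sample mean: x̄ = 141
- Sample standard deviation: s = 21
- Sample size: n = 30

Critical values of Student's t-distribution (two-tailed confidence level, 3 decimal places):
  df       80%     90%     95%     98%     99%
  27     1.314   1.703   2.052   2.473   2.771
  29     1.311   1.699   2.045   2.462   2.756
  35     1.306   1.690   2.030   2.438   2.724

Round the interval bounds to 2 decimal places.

The population standard deviation σ is unknown (only the sample standard deviation s is given), so use a t-interval with df = n - 1 = 30 - 1 = 29.

For 95% confidence with df = 29, t* = 2.045 (from t-table)

Standard error: SE = s/√n = 21/√30 = 3.834058

Margin of error: E = t* × SE = 2.045 × 3.834058 = 7.8406

T-interval: x̄ ± E = 141 ± 7.8406 = (133.1594, 148.8406)

Rounded to 2 decimal places:

(133.16, 148.84)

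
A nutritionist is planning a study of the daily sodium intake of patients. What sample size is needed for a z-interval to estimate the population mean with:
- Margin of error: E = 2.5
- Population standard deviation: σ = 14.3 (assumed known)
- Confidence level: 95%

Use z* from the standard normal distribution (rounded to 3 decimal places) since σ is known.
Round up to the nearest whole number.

Using z* since population σ is known (z-interval formula).

For 95% confidence, z* = 1.96 (from standard normal table)

Sample size formula for z-interval: n = (z*σ/E)²

n = (1.96 × 14.3 / 2.5)²
  = (11.211200)²
  = 125.6910

Round up to the nearest whole number: n = 126

126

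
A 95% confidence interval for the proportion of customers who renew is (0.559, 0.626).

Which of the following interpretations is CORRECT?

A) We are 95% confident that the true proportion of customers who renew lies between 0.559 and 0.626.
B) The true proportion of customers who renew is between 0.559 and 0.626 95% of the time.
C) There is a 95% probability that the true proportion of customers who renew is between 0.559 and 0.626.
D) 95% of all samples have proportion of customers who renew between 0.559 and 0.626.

A confidence interval represents our confidence in the procedure, not a probability statement about the parameter.

Key concept: If we repeated this sampling process many times and computed a 95% CI each time, about 95% of those intervals would contain the true population parameter.

For this specific interval (0.559, 0.626):
- Midpoint (point estimate): 0.5925
- Margin of error: 0.0335

The correct interpretation is the one stating confidence that the true parameter lies in the interval — option A.

A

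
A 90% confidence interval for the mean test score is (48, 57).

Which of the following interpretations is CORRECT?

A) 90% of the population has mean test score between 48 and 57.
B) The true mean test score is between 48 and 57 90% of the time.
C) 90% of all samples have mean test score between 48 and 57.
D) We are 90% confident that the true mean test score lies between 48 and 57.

A confidence interval represents our confidence in the procedure, not a probability statement about the parameter.

Key concept: If we repeated this sampling process many times and computed a 90% CI each time, about 90% of those intervals would contain the true population parameter.

For this specific interval (48, 57):
- Midpoint (point estimate): 52.5
- Margin of error: 4.5

The correct interpretation is the one stating confidence that the true parameter lies in the interval — option D.

D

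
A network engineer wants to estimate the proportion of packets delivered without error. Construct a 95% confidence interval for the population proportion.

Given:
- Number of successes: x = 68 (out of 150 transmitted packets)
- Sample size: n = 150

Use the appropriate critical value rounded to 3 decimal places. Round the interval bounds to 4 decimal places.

Sample proportion: p̂ = 68/150 = 0.453333

Check conditions for normal approximation:
  np̂ = 68 ≥ 10 ✓
  n(1-p̂) = 82 ≥ 10 ✓

The sample is large enough, so use a z-interval (normal approximation) for the proportion.

For 95% confidence, z* = 1.96 (from standard normal table)

Standard error: SE = √(p̂(1-p̂)/n) = √(0.453333×0.546667/150) = 0.04064663

Margin of error: E = z* × SE = 1.96 × 0.04064663 = 0.079667

Z-interval: p̂ ± E = 0.453333 ± 0.079667 = (0.373666, 0.533001)

Rounded to 4 decimal places:

(0.3737, 0.5330)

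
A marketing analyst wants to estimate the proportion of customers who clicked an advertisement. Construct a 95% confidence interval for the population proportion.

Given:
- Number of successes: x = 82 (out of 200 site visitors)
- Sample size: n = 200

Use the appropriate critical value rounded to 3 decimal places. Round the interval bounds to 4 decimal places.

Sample proportion: p̂ = 82/200 = 0.410000

Check conditions for normal approximation:
  np̂ = 82 ≥ 10 ✓
  n(1-p̂) = 118 ≥ 10 ✓

The sample is large enough, so use a z-interval (normal approximation) for the proportion.

For 95% confidence, z* = 1.96 (from standard normal table)

Standard error: SE = √(p̂(1-p̂)/n) = √(0.410000×0.590000/200) = 0.03477787

Margin of error: E = z* × SE = 1.96 × 0.03477787 = 0.068165

Z-interval: p̂ ± E = 0.410000 ± 0.068165 = (0.341835, 0.478165)

Rounded to 4 decimal places:

(0.3418, 0.4782)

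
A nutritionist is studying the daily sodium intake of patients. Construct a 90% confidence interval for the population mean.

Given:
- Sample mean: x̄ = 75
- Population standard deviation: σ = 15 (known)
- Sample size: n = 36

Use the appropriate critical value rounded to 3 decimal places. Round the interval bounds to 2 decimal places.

The population standard deviation σ is known, so use a z-interval (standard normal critical value).

For 90% confidence, z* = 1.645 (from standard normal table)

Standard error: SE = σ/√n = 15/√36 = 2.500000

Margin of error: E = z* × SE = 1.645 × 2.500000 = 4.1125

Z-interval: x̄ ± E = 75 ± 4.1125 = (70.8875, 79.1125)

Rounded to 2 decimal places:

(70.89, 79.11)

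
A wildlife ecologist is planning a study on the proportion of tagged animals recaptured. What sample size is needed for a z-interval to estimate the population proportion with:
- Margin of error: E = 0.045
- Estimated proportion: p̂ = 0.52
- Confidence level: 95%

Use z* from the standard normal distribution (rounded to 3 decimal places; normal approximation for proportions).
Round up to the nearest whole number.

Using z* for proportion z-interval (normal approximation).

For 95% confidence, z* = 1.96 (from standard normal table)

Sample size formula for proportion z-interval: n = z*²p̂(1-p̂)/E²

n = 1.96² × 0.52 × 0.48 / 0.045²
  = 3.8416 × 0.2496 / 0.002025
  = 473.5128

Round up to the nearest whole number: n = 474

474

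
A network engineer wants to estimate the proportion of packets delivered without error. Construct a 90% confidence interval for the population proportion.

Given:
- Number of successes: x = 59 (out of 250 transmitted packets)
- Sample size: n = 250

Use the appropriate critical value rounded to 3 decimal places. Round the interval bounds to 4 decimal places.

Sample proportion: p̂ = 59/250 = 0.236000

Check conditions for normal approximation:
  np̂ = 59 ≥ 10 ✓
  n(1-p̂) = 191 ≥ 10 ✓

The sample is large enough, so use a z-interval (normal approximation) for the proportion.

For 90% confidence, z* = 1.645 (from standard normal table)

Standard error: SE = √(p̂(1-p̂)/n) = √(0.236000×0.764000/250) = 0.02685546

Margin of error: E = z* × SE = 1.645 × 0.02685546 = 0.044177

Z-interval: p̂ ± E = 0.236000 ± 0.044177 = (0.191823, 0.280177)

Rounded to 4 decimal places:

(0.1918, 0.2802)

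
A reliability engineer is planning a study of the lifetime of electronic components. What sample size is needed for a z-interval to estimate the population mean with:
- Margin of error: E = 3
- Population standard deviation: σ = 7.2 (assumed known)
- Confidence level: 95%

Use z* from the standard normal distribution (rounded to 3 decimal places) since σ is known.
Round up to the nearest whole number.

Using z* since population σ is known (z-interval formula).

For 95% confidence, z* = 1.96 (from standard normal table)

Sample size formula for z-interval: n = (z*σ/E)²

n = (1.96 × 7.2 / 3)²
  = (4.704000)²
  = 22.1276

Round up to the nearest whole number: n = 23

23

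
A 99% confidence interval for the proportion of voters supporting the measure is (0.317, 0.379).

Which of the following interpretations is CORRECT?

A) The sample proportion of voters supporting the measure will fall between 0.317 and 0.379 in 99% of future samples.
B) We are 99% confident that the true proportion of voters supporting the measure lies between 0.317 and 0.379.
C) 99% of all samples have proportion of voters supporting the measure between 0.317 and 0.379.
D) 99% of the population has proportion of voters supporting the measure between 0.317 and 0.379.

A confidence interval represents our confidence in the procedure, not a probability statement about the parameter.

Key concept: If we repeated this sampling process many times and computed a 99% CI each time, about 99% of those intervals would contain the true population parameter.

For this specific interval (0.317, 0.379):
- Midpoint (point estimate): 0.348
- Margin of error: 0.031

The correct interpretation is the one stating confidence that the true parameter lies in the interval — option B.

B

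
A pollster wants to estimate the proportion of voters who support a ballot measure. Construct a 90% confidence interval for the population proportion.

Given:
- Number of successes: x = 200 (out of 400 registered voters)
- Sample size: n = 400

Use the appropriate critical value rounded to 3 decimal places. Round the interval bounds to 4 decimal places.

Sample proportion: p̂ = 200/400 = 0.500000

Check conditions for normal approximation:
  np̂ = 200 ≥ 10 ✓
  n(1-p̂) = 200 ≥ 10 ✓

The sample is large enough, so use a z-interval (normal approximation) for the proportion.

For 90% confidence, z* = 1.645 (from standard normal table)

Standard error: SE = √(p̂(1-p̂)/n) = √(0.500000×0.500000/400) = 0.02500000

Margin of error: E = z* × SE = 1.645 × 0.02500000 = 0.041125

Z-interval: p̂ ± E = 0.500000 ± 0.041125 = (0.458875, 0.541125)

Rounded to 4 decimal places:

(0.4589, 0.5411)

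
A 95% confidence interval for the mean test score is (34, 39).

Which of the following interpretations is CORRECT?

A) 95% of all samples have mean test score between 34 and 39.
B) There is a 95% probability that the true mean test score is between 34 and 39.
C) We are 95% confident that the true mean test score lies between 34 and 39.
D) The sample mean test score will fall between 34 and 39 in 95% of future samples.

A confidence interval represents our confidence in the procedure, not a probability statement about the parameter.

Key concept: If we repeated this sampling process many times and computed a 95% CI each time, about 95% of those intervals would contain the true population parameter.

For this specific interval (34, 39):
- Midpoint (point estimate): 36.5
- Margin of error: 2.5

The correct interpretation is the one stating confidence that the true parameter lies in the interval — option C.

C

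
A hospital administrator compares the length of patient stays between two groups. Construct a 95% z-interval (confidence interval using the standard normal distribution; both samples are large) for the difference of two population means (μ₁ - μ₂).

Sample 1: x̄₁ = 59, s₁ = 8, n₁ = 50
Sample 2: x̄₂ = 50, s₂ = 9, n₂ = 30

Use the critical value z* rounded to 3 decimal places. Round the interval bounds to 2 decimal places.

Both samples are large (n₁ = 50 ≥ 30, n₂ = 30 ≥ 30), so a z-interval for the difference of means applies.

Point estimate: x̄₁ - x̄₂ = 59 - 50 = 9

Standard error: SE = √(s₁²/n₁ + s₂²/n₂)
= √(8²/50 + 9²/30)
= √(1.280000 + 2.700000)
= 1.994994

For 95% confidence, z* = 1.96 (from standard normal table)
Margin of error: E = z* × SE = 1.96 × 1.994994 = 3.9102

Z-interval: (x̄₁ - x̄₂) ± E = 9 ± 3.9102 = (5.0898, 12.9102)

Rounded to 2 decimal places:

(5.09, 12.91)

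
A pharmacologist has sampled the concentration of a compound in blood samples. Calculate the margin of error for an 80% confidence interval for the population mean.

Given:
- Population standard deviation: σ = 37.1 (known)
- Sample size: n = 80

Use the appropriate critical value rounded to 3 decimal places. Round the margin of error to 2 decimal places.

The population standard deviation σ is known, so use the z-interval margin of error formula.

For 80% confidence, z* = 1.282 (from standard normal table)

Margin of error formula for z-interval: E = z* × σ/√n

E = 1.282 × 37.1/√80
  = 1.282 × 4.147906
  = 5.3176

Rounded to 2 decimal places:

5.32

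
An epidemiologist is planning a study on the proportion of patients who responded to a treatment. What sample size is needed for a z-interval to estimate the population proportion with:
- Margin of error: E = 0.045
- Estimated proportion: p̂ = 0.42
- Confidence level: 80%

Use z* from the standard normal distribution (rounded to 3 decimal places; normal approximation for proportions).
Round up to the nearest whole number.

Using z* for proportion z-interval (normal approximation).

For 80% confidence, z* = 1.282 (from standard normal table)

Sample size formula for proportion z-interval: n = z*²p̂(1-p̂)/E²

n = 1.282² × 0.42 × 0.58 / 0.045²
  = 1.643524 × 0.2436 / 0.002025
  = 197.7099

Round up to the nearest whole number: n = 198

198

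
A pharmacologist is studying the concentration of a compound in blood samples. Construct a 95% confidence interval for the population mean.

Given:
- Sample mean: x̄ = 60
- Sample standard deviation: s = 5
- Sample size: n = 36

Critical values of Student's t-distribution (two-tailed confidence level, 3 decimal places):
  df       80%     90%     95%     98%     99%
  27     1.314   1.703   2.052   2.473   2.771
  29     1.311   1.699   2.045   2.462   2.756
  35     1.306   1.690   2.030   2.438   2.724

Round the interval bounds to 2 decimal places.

The population standard deviation σ is unknown (only the sample standard deviation s is given), so use a t-interval with df = n - 1 = 36 - 1 = 35.

For 95% confidence with df = 35, t* = 2.030 (from t-table)

Standard error: SE = s/√n = 5/√36 = 0.833333

Margin of error: E = t* × SE = 2.030 × 0.833333 = 1.6917

T-interval: x̄ ± E = 60 ± 1.6917 = (58.3083, 61.6917)

Rounded to 2 decimal places:

(58.31, 61.69)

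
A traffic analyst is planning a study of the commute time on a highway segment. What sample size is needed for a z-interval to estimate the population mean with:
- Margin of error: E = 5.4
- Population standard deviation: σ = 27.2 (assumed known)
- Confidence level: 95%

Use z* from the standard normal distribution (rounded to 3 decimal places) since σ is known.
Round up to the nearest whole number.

Using z* since population σ is known (z-interval formula).

For 95% confidence, z* = 1.96 (from standard normal table)

Sample size formula for z-interval: n = (z*σ/E)²

n = (1.96 × 27.2 / 5.4)²
  = (9.872593)²
  = 97.4681

Round up to the nearest whole number: n = 98

98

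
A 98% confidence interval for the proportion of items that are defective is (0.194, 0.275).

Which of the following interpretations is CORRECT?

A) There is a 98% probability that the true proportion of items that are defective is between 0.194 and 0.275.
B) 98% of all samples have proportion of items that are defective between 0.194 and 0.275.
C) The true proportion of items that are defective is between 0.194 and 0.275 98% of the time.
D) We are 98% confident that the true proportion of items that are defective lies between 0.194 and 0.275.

A confidence interval represents our confidence in the procedure, not a probability statement about the parameter.

Key concept: If we repeated this sampling process many times and computed a 98% CI each time, about 98% of those intervals would contain the true population parameter.

For this specific interval (0.194, 0.275):
- Midpoint (point estimate): 0.2345
- Margin of error: 0.0405

The correct interpretation is the one stating confidence that the true parameter lies in the interval — option D.

D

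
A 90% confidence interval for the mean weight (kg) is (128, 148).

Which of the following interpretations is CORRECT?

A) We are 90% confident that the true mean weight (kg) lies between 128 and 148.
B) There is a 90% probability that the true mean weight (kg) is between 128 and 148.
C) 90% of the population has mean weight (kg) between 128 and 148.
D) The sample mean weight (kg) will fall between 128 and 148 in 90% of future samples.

A confidence interval represents our confidence in the procedure, not a probability statement about the parameter.

Key concept: If we repeated this sampling process many times and computed a 90% CI each time, about 90% of those intervals would contain the true population parameter.

For this specific interval (128, 148):
- Midpoint (point estimate): 138
- Margin of error: 10

The correct interpretation is the one stating confidence that the true parameter lies in the interval — option A.

A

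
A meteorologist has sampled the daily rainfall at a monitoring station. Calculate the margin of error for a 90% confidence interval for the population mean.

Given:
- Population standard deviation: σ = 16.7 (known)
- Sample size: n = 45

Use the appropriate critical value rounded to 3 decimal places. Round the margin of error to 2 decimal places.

The population standard deviation σ is known, so use the z-interval margin of error formula.

For 90% confidence, z* = 1.645 (from standard normal table)

Margin of error formula for z-interval: E = z* × σ/√n

E = 1.645 × 16.7/√45
  = 1.645 × 2.489489
  = 4.0952

Rounded to 2 decimal places:

4.10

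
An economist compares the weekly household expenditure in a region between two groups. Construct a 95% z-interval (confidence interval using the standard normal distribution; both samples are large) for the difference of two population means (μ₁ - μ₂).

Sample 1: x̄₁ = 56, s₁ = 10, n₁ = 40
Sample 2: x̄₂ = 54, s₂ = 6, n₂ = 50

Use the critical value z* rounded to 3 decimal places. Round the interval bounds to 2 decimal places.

Both samples are large (n₁ = 40 ≥ 30, n₂ = 50 ≥ 30), so a z-interval for the difference of means applies.

Point estimate: x̄₁ - x̄₂ = 56 - 54 = 2

Standard error: SE = √(s₁²/n₁ + s₂²/n₂)
= √(10²/40 + 6²/50)
= √(2.500000 + 0.720000)
= 1.794436

For 95% confidence, z* = 1.96 (from standard normal table)
Margin of error: E = z* × SE = 1.96 × 1.794436 = 3.5171

Z-interval: (x̄₁ - x̄₂) ± E = 2 ± 3.5171 = (-1.5171, 5.5171)

Rounded to 2 decimal places:

(-1.52, 5.52)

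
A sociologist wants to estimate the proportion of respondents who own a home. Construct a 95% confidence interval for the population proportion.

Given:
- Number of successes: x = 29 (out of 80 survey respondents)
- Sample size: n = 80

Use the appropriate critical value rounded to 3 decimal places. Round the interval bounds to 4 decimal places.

Sample proportion: p̂ = 29/80 = 0.362500

Check conditions for normal approximation:
  np̂ = 29 ≥ 10 ✓
  n(1-p̂) = 51 ≥ 10 ✓

The sample is large enough, so use a z-interval (normal approximation) for the proportion.

For 95% confidence, z* = 1.96 (from standard normal table)

Standard error: SE = √(p̂(1-p̂)/n) = √(0.362500×0.637500/80) = 0.05374637

Margin of error: E = z* × SE = 1.96 × 0.05374637 = 0.105343

Z-interval: p̂ ± E = 0.362500 ± 0.105343 = (0.257157, 0.467843)

Rounded to 4 decimal places:

(0.2572, 0.4678)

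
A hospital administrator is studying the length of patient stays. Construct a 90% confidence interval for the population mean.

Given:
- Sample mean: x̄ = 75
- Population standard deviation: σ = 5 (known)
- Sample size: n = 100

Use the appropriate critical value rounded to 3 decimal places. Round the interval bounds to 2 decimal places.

The population standard deviation σ is known, so use a z-interval (standard normal critical value).

For 90% confidence, z* = 1.645 (from standard normal table)

Standard error: SE = σ/√n = 5/√100 = 0.500000

Margin of error: E = z* × SE = 1.645 × 0.500000 = 0.8225

Z-interval: x̄ ± E = 75 ± 0.8225 = (74.1775, 75.8225)

Rounded to 2 decimal places:

(74.18, 75.82)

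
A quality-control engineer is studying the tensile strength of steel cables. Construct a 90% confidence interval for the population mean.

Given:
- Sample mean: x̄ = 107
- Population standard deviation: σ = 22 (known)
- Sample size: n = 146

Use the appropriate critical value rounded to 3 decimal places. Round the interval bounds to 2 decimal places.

The population standard deviation σ is known, so use a z-interval (standard normal critical value).

For 90% confidence, z* = 1.645 (from standard normal table)

Standard error: SE = σ/√n = 22/√146 = 1.820733

Margin of error: E = z* × SE = 1.645 × 1.820733 = 2.9951

Z-interval: x̄ ± E = 107 ± 2.9951 = (104.0049, 109.9951)

Rounded to 2 decimal places:

(104.00, 110.00)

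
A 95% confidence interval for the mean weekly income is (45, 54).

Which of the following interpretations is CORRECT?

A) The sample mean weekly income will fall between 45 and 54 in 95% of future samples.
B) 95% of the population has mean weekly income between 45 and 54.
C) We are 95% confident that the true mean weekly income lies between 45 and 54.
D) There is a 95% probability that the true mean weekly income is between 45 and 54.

A confidence interval represents our confidence in the procedure, not a probability statement about the parameter.

Key concept: If we repeated this sampling process many times and computed a 95% CI each time, about 95% of those intervals would contain the true population parameter.

For this specific interval (45, 54):
- Midpoint (point estimate): 49.5
- Margin of error: 4.5

The correct interpretation is the one stating confidence that the true parameter lies in the interval — option C.

C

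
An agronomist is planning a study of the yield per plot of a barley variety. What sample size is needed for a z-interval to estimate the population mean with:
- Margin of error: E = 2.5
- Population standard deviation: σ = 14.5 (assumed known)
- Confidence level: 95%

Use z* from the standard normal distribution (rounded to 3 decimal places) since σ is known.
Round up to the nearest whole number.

Using z* since population σ is known (z-interval formula).

For 95% confidence, z* = 1.96 (from standard normal table)

Sample size formula for z-interval: n = (z*σ/E)²

n = (1.96 × 14.5 / 2.5)²
  = (11.368000)²
  = 129.2314

Round up to the nearest whole number: n = 130

130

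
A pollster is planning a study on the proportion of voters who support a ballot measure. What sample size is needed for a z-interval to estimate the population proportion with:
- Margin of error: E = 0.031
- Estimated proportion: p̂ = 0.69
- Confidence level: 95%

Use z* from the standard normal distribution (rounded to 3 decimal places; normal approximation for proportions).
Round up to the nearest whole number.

Using z* for proportion z-interval (normal approximation).

For 95% confidence, z* = 1.96 (from standard normal table)

Sample size formula for proportion z-interval: n = z*²p̂(1-p̂)/E²

n = 1.96² × 0.69 × 0.31 / 0.031²
  = 3.8416 × 0.2139 / 0.000961
  = 855.0658

Round up to the nearest whole number: n = 856

856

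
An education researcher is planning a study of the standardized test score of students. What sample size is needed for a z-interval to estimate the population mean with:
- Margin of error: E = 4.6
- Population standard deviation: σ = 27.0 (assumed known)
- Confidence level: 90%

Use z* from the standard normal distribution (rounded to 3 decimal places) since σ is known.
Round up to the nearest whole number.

Using z* since population σ is known (z-interval formula).

For 90% confidence, z* = 1.645 (from standard normal table)

Sample size formula for z-interval: n = (z*σ/E)²

n = (1.645 × 27.0 / 4.6)²
  = (9.655435)²
  = 93.2274

Round up to the nearest whole number: n = 94

94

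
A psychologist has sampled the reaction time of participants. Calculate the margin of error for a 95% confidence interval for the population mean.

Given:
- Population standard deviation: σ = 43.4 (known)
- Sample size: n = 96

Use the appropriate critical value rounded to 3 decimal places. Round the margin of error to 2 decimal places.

The population standard deviation σ is known, so use the z-interval margin of error formula.

For 95% confidence, z* = 1.96 (from standard normal table)

Margin of error formula for z-interval: E = z* × σ/√n

E = 1.96 × 43.4/√96
  = 1.96 × 4.429494
  = 8.6818

Rounded to 2 decimal places:

8.68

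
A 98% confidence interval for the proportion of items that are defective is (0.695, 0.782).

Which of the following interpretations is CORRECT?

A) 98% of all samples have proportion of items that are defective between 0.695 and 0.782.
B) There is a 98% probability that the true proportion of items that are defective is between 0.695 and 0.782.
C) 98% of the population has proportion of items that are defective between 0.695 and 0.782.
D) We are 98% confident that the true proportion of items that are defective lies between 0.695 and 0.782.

A confidence interval represents our confidence in the procedure, not a probability statement about the parameter.

Key concept: If we repeated this sampling process many times and computed a 98% CI each time, about 98% of those intervals would contain the true population parameter.

For this specific interval (0.695, 0.782):
- Midpoint (point estimate): 0.7385
- Margin of error: 0.0435

The correct interpretation is the one stating confidence that the true parameter lies in the interval — option D.

D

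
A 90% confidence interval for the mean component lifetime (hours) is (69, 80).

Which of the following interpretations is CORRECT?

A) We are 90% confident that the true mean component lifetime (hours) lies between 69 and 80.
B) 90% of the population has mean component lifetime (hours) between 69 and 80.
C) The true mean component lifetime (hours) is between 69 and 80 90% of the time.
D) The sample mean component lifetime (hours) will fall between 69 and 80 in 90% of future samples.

A confidence interval represents our confidence in the procedure, not a probability statement about the parameter.

Key concept: If we repeated this sampling process many times and computed a 90% CI each time, about 90% of those intervals would contain the true population parameter.

For this specific interval (69, 80):
- Midpoint (point estimate): 74.5
- Margin of error: 5.5

The correct interpretation is the one stating confidence that the true parameter lies in the interval — option A.

A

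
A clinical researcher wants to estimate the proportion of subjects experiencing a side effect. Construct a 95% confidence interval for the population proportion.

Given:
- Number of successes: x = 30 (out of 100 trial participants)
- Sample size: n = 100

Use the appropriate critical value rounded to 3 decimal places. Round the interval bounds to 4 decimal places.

Sample proportion: p̂ = 30/100 = 0.300000

Check conditions for normal approximation:
  np̂ = 30 ≥ 10 ✓
  n(1-p̂) = 70 ≥ 10 ✓

The sample is large enough, so use a z-interval (normal approximation) for the proportion.

For 95% confidence, z* = 1.96 (from standard normal table)

Standard error: SE = √(p̂(1-p̂)/n) = √(0.300000×0.700000/100) = 0.04582576

Margin of error: E = z* × SE = 1.96 × 0.04582576 = 0.089818

Z-interval: p̂ ± E = 0.300000 ± 0.089818 = (0.210182, 0.389818)

Rounded to 4 decimal places:

(0.2102, 0.3898)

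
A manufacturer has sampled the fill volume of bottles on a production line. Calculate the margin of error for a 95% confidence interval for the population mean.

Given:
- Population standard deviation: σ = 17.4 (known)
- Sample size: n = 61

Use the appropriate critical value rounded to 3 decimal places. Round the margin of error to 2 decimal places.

The population standard deviation σ is known, so use the z-interval margin of error formula.

For 95% confidence, z* = 1.96 (from standard normal table)

Margin of error formula for z-interval: E = z* × σ/√n

E = 1.96 × 17.4/√61
  = 1.96 × 2.227842
  = 4.3666

Rounded to 2 decimal places:

4.37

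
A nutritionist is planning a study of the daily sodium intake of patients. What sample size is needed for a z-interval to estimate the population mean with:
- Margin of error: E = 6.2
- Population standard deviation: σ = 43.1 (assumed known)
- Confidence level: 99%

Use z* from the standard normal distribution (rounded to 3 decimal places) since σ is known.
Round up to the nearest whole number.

Using z* since population σ is known (z-interval formula).

For 99% confidence, z* = 2.576 (from standard normal table)

Sample size formula for z-interval: n = (z*σ/E)²

n = (2.576 × 43.1 / 6.2)²
  = (17.907355)²
  = 320.6734

Round up to the nearest whole number: n = 321

321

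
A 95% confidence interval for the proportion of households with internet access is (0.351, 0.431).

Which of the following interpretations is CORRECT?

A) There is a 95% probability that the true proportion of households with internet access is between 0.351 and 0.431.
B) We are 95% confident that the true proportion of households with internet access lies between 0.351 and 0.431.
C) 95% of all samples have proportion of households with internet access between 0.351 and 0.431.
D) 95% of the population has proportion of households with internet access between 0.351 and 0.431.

A confidence interval represents our confidence in the procedure, not a probability statement about the parameter.

Key concept: If we repeated this sampling process many times and computed a 95% CI each time, about 95% of those intervals would contain the true population parameter.

For this specific interval (0.351, 0.431):
- Midpoint (point estimate): 0.391
- Margin of error: 0.04

The correct interpretation is the one stating confidence that the true parameter lies in the interval — option B.

B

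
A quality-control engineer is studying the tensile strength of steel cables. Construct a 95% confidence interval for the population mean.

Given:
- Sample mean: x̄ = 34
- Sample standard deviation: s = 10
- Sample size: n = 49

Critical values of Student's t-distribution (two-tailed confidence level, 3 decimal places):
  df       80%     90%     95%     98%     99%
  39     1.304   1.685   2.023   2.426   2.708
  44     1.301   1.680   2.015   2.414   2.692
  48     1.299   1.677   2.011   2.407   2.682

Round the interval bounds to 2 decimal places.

The population standard deviation σ is unknown (only the sample standard deviation s is given), so use a t-interval with df = n - 1 = 49 - 1 = 48.

For 95% confidence with df = 48, t* = 2.011 (from t-table)

Standard error: SE = s/√n = 10/√49 = 1.428571

Margin of error: E = t* × SE = 2.011 × 1.428571 = 2.8729

T-interval: x̄ ± E = 34 ± 2.8729 = (31.1271, 36.8729)

Rounded to 2 decimal places:

(31.13, 36.87)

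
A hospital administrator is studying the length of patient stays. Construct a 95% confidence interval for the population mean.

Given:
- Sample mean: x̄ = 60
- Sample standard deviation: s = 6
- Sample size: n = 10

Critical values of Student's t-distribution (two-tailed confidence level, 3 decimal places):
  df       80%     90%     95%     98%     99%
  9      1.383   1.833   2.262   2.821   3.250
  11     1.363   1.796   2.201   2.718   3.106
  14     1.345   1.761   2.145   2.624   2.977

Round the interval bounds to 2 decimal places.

The population standard deviation σ is unknown (only the sample standard deviation s is given), so use a t-interval with df = n - 1 = 10 - 1 = 9.

For 95% confidence with df = 9, t* = 2.262 (from t-table)

Standard error: SE = s/√n = 6/√10 = 1.897367

Margin of error: E = t* × SE = 2.262 × 1.897367 = 4.2918

T-interval: x̄ ± E = 60 ± 4.2918 = (55.7082, 64.2918)

Rounded to 2 decimal places:

(55.71, 64.29)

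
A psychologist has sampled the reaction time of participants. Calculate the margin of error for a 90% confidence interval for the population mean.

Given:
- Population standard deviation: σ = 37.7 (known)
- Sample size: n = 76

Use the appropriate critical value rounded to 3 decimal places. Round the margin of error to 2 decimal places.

The population standard deviation σ is known, so use the z-interval margin of error formula.

For 90% confidence, z* = 1.645 (from standard normal table)

Margin of error formula for z-interval: E = z* × σ/√n

E = 1.645 × 37.7/√76
  = 1.645 × 4.324487
  = 7.1138

Rounded to 2 decimal places:

7.11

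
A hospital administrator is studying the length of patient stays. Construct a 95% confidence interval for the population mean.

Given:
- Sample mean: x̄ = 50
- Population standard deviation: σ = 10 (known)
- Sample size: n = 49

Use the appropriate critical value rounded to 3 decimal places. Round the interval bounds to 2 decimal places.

The population standard deviation σ is known, so use a z-interval (standard normal critical value).

For 95% confidence, z* = 1.96 (from standard normal table)

Standard error: SE = σ/√n = 10/√49 = 1.428571

Margin of error: E = z* × SE = 1.96 × 1.428571 = 2.8000

Z-interval: x̄ ± E = 50 ± 2.8000 = (47.2000, 52.8000)

Rounded to 2 decimal places:

(47.20, 52.80)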